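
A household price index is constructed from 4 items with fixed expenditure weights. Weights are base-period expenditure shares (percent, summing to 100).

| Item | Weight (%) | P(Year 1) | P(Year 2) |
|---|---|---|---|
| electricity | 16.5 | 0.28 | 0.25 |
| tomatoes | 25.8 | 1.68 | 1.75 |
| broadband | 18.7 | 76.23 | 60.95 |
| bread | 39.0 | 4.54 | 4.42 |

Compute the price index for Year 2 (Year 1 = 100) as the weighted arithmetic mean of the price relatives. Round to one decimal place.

electricity: 16.5 × (0.25/0.28) = 16.5 × 0.892857 = 14.7321
tomatoes: 25.8 × (1.75/1.68) = 25.8 × 1.041667 = 26.8750
broadband: 18.7 × (60.95/76.23) = 18.7 × 0.799554 = 14.9517
bread: 39.0 × (4.42/4.54) = 39.0 × 0.973568 = 37.9692
Index = Σ wᵢ·(p₁ᵢ/p₀ᵢ) = 14.7321 + 26.8750 + 14.9517 + 37.9692 = 94.5280

94.5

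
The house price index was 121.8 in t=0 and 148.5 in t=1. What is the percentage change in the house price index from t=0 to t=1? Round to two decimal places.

21.92%

Change = (148.5 − 121.8) / 121.8 × 100
       = 26.7 / 121.8 × 100 = 21.9212%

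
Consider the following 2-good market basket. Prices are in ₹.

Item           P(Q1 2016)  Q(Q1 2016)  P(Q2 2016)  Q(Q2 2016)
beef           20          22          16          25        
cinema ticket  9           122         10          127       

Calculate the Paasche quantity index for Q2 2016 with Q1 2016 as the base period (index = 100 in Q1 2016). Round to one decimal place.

106.2

Paasche quantity index uses current-period prices as weights.
ΣP(Q2 2016)·Q(Q2 2016) = 16×25 + 10×127 = 400 + 1270 = 1670
ΣP(Q2 2016)·Q(Q1 2016) = 16×22 + 10×122 = 352 + 1220 = 1572
Index = 1670 / 1572 × 100 = 106.2341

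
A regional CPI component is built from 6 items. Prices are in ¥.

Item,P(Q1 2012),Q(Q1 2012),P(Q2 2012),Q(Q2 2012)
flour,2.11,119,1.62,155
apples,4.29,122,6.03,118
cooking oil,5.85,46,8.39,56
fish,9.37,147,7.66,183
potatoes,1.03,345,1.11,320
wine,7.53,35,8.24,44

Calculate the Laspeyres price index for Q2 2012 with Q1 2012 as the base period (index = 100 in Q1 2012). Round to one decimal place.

102.4

Laspeyres price index uses base-period quantities as weights.
ΣP(Q2 2012)·Q(Q1 2012) = 1.62×119 + 6.03×122 + 8.39×46 + 7.66×147 + 1.11×345 + 8.24×35 = 192.78 + 735.66 + 385.94 + 1126.02 + 382.95 + 288.4 = 3111.75
ΣP(Q1 2012)·Q(Q1 2012) = 2.11×119 + 4.29×122 + 5.85×46 + 9.37×147 + 1.03×345 + 7.53×35 = 251.09 + 523.38 + 269.1 + 1377.39 + 355.35 + 263.55 = 3039.86
Index = 3111.75 / 3039.86 × 100 = 102.3649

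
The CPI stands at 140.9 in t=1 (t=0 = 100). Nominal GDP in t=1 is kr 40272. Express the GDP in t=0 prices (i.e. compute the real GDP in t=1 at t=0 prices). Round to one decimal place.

28582.0

Real = Nominal ÷ (Index/100) = 40272 ÷ (140.9/100)
     = 40272 ÷ 1.409 = 28581.9730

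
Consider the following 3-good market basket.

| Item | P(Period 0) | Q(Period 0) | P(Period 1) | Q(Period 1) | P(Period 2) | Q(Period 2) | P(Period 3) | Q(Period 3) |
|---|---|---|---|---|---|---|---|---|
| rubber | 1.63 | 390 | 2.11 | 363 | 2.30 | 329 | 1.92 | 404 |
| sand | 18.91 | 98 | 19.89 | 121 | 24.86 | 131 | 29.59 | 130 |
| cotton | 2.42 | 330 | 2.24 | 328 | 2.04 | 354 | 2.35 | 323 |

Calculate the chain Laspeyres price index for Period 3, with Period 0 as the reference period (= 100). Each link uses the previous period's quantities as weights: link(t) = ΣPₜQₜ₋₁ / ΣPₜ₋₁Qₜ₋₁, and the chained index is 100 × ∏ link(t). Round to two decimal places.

139.08

Link Period 0→Period 1:
ΣP(Period 1)Q(Period 0) = 2.11×390 + 19.89×98 + 2.24×330 = 822.9 + 1949.22 + 739.2 = 3511.32
ΣP(Period 0)Q(Period 0) = 1.63×390 + 18.91×98 + 2.42×330 = 635.7 + 1853.18 + 798.6 = 3287.48
link = 3511.32/3287.48 = 1.068089
Link Period 1→Period 2:
ΣP(Period 2)Q(Period 1) = 2.30×363 + 24.86×121 + 2.04×328 = 834.9 + 3008.06 + 669.12 = 4512.08
ΣP(Period 1)Q(Period 1) = 2.11×363 + 19.89×121 + 2.24×328 = 765.93 + 2406.69 + 734.72 = 3907.34
link = 4512.08/3907.34 = 1.154770
Link Period 2→Period 3:
ΣP(Period 3)Q(Period 2) = 1.92×329 + 29.59×131 + 2.35×354 = 631.68 + 3876.29 + 831.9 = 5339.87
ΣP(Period 2)Q(Period 2) = 2.30×329 + 24.86×131 + 2.04×354 = 756.7 + 3256.66 + 722.16 = 4735.52
link = 5339.87/4735.52 = 1.127621
Chained index = 100 × 1.068089 × 1.154770 × 1.127621 = 139.0804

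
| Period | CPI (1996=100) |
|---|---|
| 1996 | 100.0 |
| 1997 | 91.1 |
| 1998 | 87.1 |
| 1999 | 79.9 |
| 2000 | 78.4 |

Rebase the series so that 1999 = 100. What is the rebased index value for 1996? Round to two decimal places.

Rebased(1996) = 100.0 / 79.9 × 100 = 125.1564

125.16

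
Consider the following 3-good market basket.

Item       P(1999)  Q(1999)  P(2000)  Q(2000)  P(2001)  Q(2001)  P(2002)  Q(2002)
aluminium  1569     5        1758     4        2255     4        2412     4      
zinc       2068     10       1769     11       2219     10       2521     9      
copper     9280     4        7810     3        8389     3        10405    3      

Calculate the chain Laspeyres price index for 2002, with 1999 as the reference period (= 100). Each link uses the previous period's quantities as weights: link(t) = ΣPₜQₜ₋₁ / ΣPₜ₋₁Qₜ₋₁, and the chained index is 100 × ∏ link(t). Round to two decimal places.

120.96

Link 1999→2000:
ΣP(2000)Q(1999) = 1758×5 + 1769×10 + 7810×4 = 8790 + 17690 + 31240 = 57720
ΣP(1999)Q(1999) = 1569×5 + 2068×10 + 9280×4 = 7845 + 20680 + 37120 = 65645
link = 57720/65645 = 0.879275
Link 2000→2001:
ΣP(2001)Q(2000) = 2255×4 + 2219×11 + 8389×3 = 9020 + 24409 + 25167 = 58596
ΣP(2000)Q(2000) = 1758×4 + 1769×11 + 7810×3 = 7032 + 19459 + 23430 = 49921
link = 58596/49921 = 1.173775
Link 2001→2002:
ΣP(2002)Q(2001) = 2412×4 + 2521×10 + 10405×3 = 9648 + 25210 + 31215 = 66073
ΣP(2001)Q(2001) = 2255×4 + 2219×10 + 8389×3 = 9020 + 22190 + 25167 = 56377
link = 66073/56377 = 1.171985
Chained index = 100 × 0.879275 × 1.173775 × 1.171985 = 120.9571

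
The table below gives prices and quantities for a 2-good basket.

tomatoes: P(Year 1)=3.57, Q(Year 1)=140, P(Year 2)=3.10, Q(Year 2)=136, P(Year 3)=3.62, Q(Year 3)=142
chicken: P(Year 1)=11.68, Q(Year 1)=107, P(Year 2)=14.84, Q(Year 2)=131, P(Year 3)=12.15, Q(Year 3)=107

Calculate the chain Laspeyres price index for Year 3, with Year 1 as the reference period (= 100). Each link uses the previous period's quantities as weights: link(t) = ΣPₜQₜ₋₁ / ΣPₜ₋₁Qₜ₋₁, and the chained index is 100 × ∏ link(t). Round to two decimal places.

101.81

Link Year 1→Year 2:
ΣP(Year 2)Q(Year 1) = 3.10×140 + 14.84×107 = 434 + 1587.88 = 2021.88
ΣP(Year 1)Q(Year 1) = 3.57×140 + 11.68×107 = 499.8 + 1249.76 = 1749.56
link = 2021.88/1749.56 = 1.155651
Link Year 2→Year 3:
ΣP(Year 3)Q(Year 2) = 3.62×136 + 12.15×131 = 492.32 + 1591.65 = 2083.97
ΣP(Year 2)Q(Year 2) = 3.10×136 + 14.84×131 = 421.6 + 1944.04 = 2365.64
link = 2083.97/2365.64 = 0.880933
Chained index = 100 × 1.155651 × 0.880933 = 101.8051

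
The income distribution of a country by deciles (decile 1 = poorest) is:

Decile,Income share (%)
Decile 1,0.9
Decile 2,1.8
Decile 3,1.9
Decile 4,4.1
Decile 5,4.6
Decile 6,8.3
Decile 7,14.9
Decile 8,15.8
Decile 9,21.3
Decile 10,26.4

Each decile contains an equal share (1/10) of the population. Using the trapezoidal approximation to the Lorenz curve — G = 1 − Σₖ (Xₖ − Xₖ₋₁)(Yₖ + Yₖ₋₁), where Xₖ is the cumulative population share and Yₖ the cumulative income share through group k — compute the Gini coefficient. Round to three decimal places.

0.472

Cumulative income shares Yₖ: 0.0090, 0.0270, 0.0460, 0.0870, 0.1330, 0.2160, 0.3650, 0.5230, 0.7360, 1.0000
Σ (Xₖ−Xₖ₋₁)(Yₖ+Yₖ₋₁) = (1/10)(0.0090+0.0000) + (1/10)(0.0270+0.0090) + (1/10)(0.0460+0.0270) + (1/10)(0.0870+0.0460) + (1/10)(0.1330+0.0870) + (1/10)(0.2160+0.1330) + (1/10)(0.3650+0.2160) + (1/10)(0.5230+0.3650) + (1/10)(0.7360+0.5230) + (1/10)(1.0000+0.7360)
  = 0.0009 + 0.0036 + 0.0073 + 0.0133 + 0.0220 + 0.0349 + 0.0581 + 0.0888 + 0.1259 + 0.1736 = 0.5284
G = 1 − 0.5284 = 0.4716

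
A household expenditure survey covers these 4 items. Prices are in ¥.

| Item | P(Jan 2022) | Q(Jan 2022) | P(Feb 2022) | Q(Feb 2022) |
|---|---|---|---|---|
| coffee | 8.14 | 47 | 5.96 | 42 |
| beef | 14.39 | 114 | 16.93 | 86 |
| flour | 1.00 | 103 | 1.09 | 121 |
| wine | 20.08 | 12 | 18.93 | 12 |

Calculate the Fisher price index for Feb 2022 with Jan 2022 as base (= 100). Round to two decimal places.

Laspeyres component (base-period weights):
ΣP(Feb 2022)Q(Jan 2022) = 5.96×47 + 16.93×114 + 1.09×103 + 18.93×12 = 280.12 + 1930.02 + 112.27 + 227.16 = 2549.57
ΣP(Jan 2022)Q(Jan 2022) = 8.14×47 + 14.39×114 + 1.00×103 + 20.08×12 = 382.58 + 1640.46 + 103 + 240.96 = 2367
L = 2549.57 / 2367 × 100 = 107.7131
Paasche component (current-period weights):
ΣP(Feb 2022)Q(Feb 2022) = 5.96×42 + 16.93×86 + 1.09×121 + 18.93×12 = 250.32 + 1455.98 + 131.89 + 227.16 = 2065.35
ΣP(Jan 2022)Q(Feb 2022) = 8.14×42 + 14.39×86 + 1.00×121 + 20.08×12 = 341.88 + 1237.54 + 121 + 240.96 = 1941.38
P = 2065.35 / 1941.38 × 100 = 106.3857
Fisher = √(L × P) = √(107.7131 × 106.3857) = 107.0473

107.05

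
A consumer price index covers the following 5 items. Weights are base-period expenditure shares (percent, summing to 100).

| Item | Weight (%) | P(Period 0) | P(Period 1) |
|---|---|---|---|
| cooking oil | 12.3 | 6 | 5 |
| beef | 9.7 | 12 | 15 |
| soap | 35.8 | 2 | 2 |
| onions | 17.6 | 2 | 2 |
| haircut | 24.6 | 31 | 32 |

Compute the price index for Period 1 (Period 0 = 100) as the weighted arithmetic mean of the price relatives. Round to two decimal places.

cooking oil: 12.3 × (5/6) = 12.3 × 0.833333 = 10.2500
beef: 9.7 × (15/12) = 9.7 × 1.250000 = 12.1250
soap: 35.8 × (2/2) = 35.8 × 1.000000 = 35.8000
onions: 17.6 × (2/2) = 17.6 × 1.000000 = 17.6000
haircut: 24.6 × (32/31) = 24.6 × 1.032258 = 25.3935
Index = Σ wᵢ·(p₁ᵢ/p₀ᵢ) = 10.2500 + 12.1250 + 35.8000 + 17.6000 + 25.3935 = 101.1685

101.17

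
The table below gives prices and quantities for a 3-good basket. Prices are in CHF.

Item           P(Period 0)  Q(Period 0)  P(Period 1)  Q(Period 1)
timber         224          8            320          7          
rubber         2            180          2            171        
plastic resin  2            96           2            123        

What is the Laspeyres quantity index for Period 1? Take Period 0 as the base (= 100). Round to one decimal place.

Laspeyres quantity index uses base-period prices as weights.
ΣP(Period 0)·Q(Period 1) = 224×7 + 2×171 + 2×123 = 1568 + 342 + 246 = 2156
ΣP(Period 0)·Q(Period 0) = 224×8 + 2×180 + 2×96 = 1792 + 360 + 192 = 2344
Index = 2156 / 2344 × 100 = 91.9795

92.0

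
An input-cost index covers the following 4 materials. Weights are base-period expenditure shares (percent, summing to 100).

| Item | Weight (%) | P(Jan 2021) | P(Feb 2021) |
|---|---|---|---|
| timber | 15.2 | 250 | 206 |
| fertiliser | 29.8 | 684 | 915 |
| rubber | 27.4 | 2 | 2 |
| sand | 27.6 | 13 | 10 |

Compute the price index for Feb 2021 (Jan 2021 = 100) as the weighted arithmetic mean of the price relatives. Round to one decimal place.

timber: 15.2 × (206/250) = 15.2 × 0.824000 = 12.5248
fertiliser: 29.8 × (915/684) = 29.8 × 1.337719 = 39.8640
rubber: 27.4 × (2/2) = 27.4 × 1.000000 = 27.4000
sand: 27.6 × (10/13) = 27.6 × 0.769231 = 21.2308
Index = Σ wᵢ·(p₁ᵢ/p₀ᵢ) = 12.5248 + 39.8640 + 27.4000 + 21.2308 = 101.0196

101.0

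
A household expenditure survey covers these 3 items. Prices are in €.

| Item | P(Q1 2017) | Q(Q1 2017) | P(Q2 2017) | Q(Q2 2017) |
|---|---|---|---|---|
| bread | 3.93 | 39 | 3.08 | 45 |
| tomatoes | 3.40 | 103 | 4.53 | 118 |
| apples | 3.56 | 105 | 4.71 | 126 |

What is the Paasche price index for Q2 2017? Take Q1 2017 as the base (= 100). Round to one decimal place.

123.4

Paasche price index uses current-period quantities as weights.
ΣP(Q2 2017)·Q(Q2 2017) = 3.08×45 + 4.53×118 + 4.71×126 = 138.6 + 534.54 + 593.46 = 1266.6
ΣP(Q1 2017)·Q(Q2 2017) = 3.93×45 + 3.40×118 + 3.56×126 = 176.85 + 401.2 + 448.56 = 1026.61
Index = 1266.6 / 1026.61 × 100 = 123.3769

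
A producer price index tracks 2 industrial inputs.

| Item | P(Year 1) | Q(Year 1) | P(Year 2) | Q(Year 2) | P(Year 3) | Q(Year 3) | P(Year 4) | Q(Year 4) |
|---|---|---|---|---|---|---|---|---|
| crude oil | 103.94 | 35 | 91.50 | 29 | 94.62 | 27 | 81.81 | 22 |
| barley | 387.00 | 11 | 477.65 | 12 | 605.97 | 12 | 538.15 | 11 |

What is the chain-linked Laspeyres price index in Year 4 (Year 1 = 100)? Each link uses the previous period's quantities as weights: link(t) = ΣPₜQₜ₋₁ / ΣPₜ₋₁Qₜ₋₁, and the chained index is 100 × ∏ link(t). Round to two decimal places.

Link Year 1→Year 2:
ΣP(Year 2)Q(Year 1) = 91.50×35 + 477.65×11 = 3202.5 + 5254.15 = 8456.65
ΣP(Year 1)Q(Year 1) = 103.94×35 + 387.00×11 = 3637.9 + 4257 = 7894.9
link = 8456.65/7894.9 = 1.071154
Link Year 2→Year 3:
ΣP(Year 3)Q(Year 2) = 94.62×29 + 605.97×12 = 2743.98 + 7271.64 = 10015.62
ΣP(Year 2)Q(Year 2) = 91.50×29 + 477.65×12 = 2653.5 + 5731.8 = 8385.3
link = 10015.62/8385.3 = 1.194426
Link Year 3→Year 4:
ΣP(Year 4)Q(Year 3) = 81.81×27 + 538.15×12 = 2208.87 + 6457.8 = 8666.67
ΣP(Year 3)Q(Year 3) = 94.62×27 + 605.97×12 = 2554.74 + 7271.64 = 9826.38
link = 8666.67/9826.38 = 0.881980
Chained index = 100 × 1.071154 × 1.194426 × 0.881980 = 112.8417

112.84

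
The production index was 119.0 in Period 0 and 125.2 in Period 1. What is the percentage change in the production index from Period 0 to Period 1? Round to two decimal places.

5.21%

Change = (125.2 − 119.0) / 119.0 × 100
       = 6.2 / 119.0 × 100 = 5.2101%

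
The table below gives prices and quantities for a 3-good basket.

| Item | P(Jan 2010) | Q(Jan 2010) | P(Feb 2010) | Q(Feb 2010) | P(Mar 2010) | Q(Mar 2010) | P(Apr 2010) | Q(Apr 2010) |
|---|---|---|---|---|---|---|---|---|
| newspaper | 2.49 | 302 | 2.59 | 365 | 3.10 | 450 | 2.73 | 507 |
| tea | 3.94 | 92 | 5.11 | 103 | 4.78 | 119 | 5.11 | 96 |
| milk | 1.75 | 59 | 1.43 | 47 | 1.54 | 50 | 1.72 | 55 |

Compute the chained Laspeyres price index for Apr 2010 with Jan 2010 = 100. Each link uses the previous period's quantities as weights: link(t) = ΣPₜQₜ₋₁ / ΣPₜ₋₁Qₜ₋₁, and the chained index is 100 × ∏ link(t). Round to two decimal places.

Link Jan 2010→Feb 2010:
ΣP(Feb 2010)Q(Jan 2010) = 2.59×302 + 5.11×92 + 1.43×59 = 782.18 + 470.12 + 84.37 = 1336.67
ΣP(Jan 2010)Q(Jan 2010) = 2.49×302 + 3.94×92 + 1.75×59 = 751.98 + 362.48 + 103.25 = 1217.71
link = 1336.67/1217.71 = 1.097692
Link Feb 2010→Mar 2010:
ΣP(Mar 2010)Q(Feb 2010) = 3.10×365 + 4.78×103 + 1.54×47 = 1131.5 + 492.34 + 72.38 = 1696.22
ΣP(Feb 2010)Q(Feb 2010) = 2.59×365 + 5.11×103 + 1.43×47 = 945.35 + 526.33 + 67.21 = 1538.89
link = 1696.22/1538.89 = 1.102236
Link Mar 2010→Apr 2010:
ΣP(Apr 2010)Q(Mar 2010) = 2.73×450 + 5.11×119 + 1.72×50 = 1228.5 + 608.09 + 86 = 1922.59
ΣP(Mar 2010)Q(Mar 2010) = 3.10×450 + 4.78×119 + 1.54×50 = 1395 + 568.82 + 77 = 2040.82
link = 1922.59/2040.82 = 0.942067
Chained index = 100 × 1.097692 × 1.102236 × 0.942067 = 113.9822

113.98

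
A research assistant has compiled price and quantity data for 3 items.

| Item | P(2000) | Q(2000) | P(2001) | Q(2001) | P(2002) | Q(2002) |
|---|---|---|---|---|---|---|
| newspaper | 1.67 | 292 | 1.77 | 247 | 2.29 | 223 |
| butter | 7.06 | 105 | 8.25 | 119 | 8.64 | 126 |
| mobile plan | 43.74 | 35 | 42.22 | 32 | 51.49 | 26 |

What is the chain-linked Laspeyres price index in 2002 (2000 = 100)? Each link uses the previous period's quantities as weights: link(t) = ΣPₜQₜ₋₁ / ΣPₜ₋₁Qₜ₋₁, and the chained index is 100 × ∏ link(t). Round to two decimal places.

121.30

Link 2000→2001:
ΣP(2001)Q(2000) = 1.77×292 + 8.25×105 + 42.22×35 = 516.84 + 866.25 + 1477.7 = 2860.79
ΣP(2000)Q(2000) = 1.67×292 + 7.06×105 + 43.74×35 = 487.64 + 741.3 + 1530.9 = 2759.84
link = 2860.79/2759.84 = 1.036578
Link 2001→2002:
ΣP(2002)Q(2001) = 2.29×247 + 8.64×119 + 51.49×32 = 565.63 + 1028.16 + 1647.68 = 3241.47
ΣP(2001)Q(2001) = 1.77×247 + 8.25×119 + 42.22×32 = 437.19 + 981.75 + 1351.04 = 2769.98
link = 3241.47/2769.98 = 1.170214
Chained index = 100 × 1.036578 × 1.170214 = 121.3019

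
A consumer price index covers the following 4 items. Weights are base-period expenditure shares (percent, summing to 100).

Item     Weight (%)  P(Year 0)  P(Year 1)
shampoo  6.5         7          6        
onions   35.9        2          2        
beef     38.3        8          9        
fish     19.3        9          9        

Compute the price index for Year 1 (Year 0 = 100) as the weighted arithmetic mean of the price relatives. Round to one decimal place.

103.9

shampoo: 6.5 × (6/7) = 6.5 × 0.857143 = 5.5714
onions: 35.9 × (2/2) = 35.9 × 1.000000 = 35.9000
beef: 38.3 × (9/8) = 38.3 × 1.125000 = 43.0875
fish: 19.3 × (9/9) = 19.3 × 1.000000 = 19.3000
Index = Σ wᵢ·(p₁ᵢ/p₀ᵢ) = 5.5714 + 35.9000 + 43.0875 + 19.3000 = 103.8589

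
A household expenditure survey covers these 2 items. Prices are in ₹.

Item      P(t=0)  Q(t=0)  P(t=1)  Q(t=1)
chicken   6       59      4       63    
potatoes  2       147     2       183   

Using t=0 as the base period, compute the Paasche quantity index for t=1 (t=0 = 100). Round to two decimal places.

116.60

Paasche quantity index uses current-period prices as weights.
ΣP(t=1)·Q(t=1) = 4×63 + 2×183 = 252 + 366 = 618
ΣP(t=1)·Q(t=0) = 4×59 + 2×147 = 236 + 294 = 530
Index = 618 / 530 × 100 = 116.6038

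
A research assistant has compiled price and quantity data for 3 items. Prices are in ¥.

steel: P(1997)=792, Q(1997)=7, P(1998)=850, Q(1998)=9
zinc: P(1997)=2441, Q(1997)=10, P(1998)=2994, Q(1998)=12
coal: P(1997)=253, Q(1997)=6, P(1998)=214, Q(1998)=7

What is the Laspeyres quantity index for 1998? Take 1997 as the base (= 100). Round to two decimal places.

Laspeyres quantity index uses base-period prices as weights.
ΣP(1997)·Q(1998) = 792×9 + 2441×12 + 253×7 = 7128 + 29292 + 1771 = 38191
ΣP(1997)·Q(1997) = 792×7 + 2441×10 + 253×6 = 5544 + 24410 + 1518 = 31472
Index = 38191 / 31472 × 100 = 121.3491

121.35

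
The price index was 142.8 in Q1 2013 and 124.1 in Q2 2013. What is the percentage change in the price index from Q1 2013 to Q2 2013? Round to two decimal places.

-13.10%

Change = (124.1 − 142.8) / 142.8 × 100
       = -18.7 / 142.8 × 100 = -13.0952%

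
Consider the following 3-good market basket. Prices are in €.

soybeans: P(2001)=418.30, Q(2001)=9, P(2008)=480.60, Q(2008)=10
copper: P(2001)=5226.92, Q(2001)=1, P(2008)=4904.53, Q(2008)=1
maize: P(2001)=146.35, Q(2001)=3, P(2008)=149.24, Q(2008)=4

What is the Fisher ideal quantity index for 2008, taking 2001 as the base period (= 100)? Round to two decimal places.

106.25

Laspeyres component (base-period weights):
ΣP(2001)Q(2008) = 418.30×10 + 5226.92×1 + 146.35×4 = 4183 + 5226.92 + 585.4 = 9995.32
ΣP(2001)Q(2001) = 418.30×9 + 5226.92×1 + 146.35×3 = 3764.7 + 5226.92 + 439.05 = 9430.67
L = 9995.32 / 9430.67 × 100 = 105.9874
Paasche component (current-period weights):
ΣP(2008)Q(2008) = 480.60×10 + 4904.53×1 + 149.24×4 = 4806 + 4904.53 + 596.96 = 10307.49
ΣP(2008)Q(2001) = 480.60×9 + 4904.53×1 + 149.24×3 = 4325.4 + 4904.53 + 447.72 = 9677.65
P = 10307.49 / 9677.65 × 100 = 106.5082
Fisher = √(L × P) = √(105.9874 × 106.5082) = 106.2475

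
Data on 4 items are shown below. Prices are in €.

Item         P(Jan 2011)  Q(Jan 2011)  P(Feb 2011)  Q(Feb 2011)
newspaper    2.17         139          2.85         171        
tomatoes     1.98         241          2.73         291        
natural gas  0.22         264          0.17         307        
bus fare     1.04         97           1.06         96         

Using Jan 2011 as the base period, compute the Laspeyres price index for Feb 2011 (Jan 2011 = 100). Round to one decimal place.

128.2

Laspeyres price index uses base-period quantities as weights.
ΣP(Feb 2011)·Q(Jan 2011) = 2.85×139 + 2.73×241 + 0.17×264 + 1.06×97 = 396.15 + 657.93 + 44.88 + 102.82 = 1201.78
ΣP(Jan 2011)·Q(Jan 2011) = 2.17×139 + 1.98×241 + 0.22×264 + 1.04×97 = 301.63 + 477.18 + 58.08 + 100.88 = 937.77
Index = 1201.78 / 937.77 × 100 = 128.1530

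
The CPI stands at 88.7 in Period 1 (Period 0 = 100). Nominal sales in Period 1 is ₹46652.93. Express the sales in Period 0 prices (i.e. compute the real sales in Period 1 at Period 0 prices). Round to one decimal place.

52596.3

Real = Nominal ÷ (Index/100) = 46652.93 ÷ (88.7/100)
     = 46652.93 ÷ 0.887 = 52596.3134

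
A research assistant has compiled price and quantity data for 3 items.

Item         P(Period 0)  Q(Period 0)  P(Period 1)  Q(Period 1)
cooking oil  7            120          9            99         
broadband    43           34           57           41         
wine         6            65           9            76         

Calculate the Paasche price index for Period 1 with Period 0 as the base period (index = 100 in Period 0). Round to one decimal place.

134.3

Paasche price index uses current-period quantities as weights.
ΣP(Period 1)·Q(Period 1) = 9×99 + 57×41 + 9×76 = 891 + 2337 + 684 = 3912
ΣP(Period 0)·Q(Period 1) = 7×99 + 43×41 + 6×76 = 693 + 1763 + 456 = 2912
Index = 3912 / 2912 × 100 = 134.3407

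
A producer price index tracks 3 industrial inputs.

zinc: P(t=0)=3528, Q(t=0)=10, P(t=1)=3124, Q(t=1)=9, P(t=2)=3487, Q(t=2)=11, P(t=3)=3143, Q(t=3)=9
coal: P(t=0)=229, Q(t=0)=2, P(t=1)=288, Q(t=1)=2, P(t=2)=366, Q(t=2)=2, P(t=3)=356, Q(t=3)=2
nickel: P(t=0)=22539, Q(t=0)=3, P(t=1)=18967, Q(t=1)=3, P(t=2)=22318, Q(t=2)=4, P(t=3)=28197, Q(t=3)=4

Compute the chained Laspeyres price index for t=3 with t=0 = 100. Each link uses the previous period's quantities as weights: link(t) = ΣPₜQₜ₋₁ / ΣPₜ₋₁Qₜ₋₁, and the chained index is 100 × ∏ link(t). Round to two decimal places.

114.61

Link t=0→t=1:
ΣP(t=1)Q(t=0) = 3124×10 + 288×2 + 18967×3 = 31240 + 576 + 56901 = 88717
ΣP(t=0)Q(t=0) = 3528×10 + 229×2 + 22539×3 = 35280 + 458 + 67617 = 103355
link = 88717/103355 = 0.858372
Link t=1→t=2:
ΣP(t=2)Q(t=1) = 3487×9 + 366×2 + 22318×3 = 31383 + 732 + 66954 = 99069
ΣP(t=1)Q(t=1) = 3124×9 + 288×2 + 18967×3 = 28116 + 576 + 56901 = 85593
link = 99069/85593 = 1.157443
Link t=2→t=3:
ΣP(t=3)Q(t=2) = 3143×11 + 356×2 + 28197×4 = 34573 + 712 + 112788 = 148073
ΣP(t=2)Q(t=2) = 3487×11 + 366×2 + 22318×4 = 38357 + 732 + 89272 = 128361
link = 148073/128361 = 1.153567
Chained index = 100 × 0.858372 × 1.157443 × 1.153567 = 114.6087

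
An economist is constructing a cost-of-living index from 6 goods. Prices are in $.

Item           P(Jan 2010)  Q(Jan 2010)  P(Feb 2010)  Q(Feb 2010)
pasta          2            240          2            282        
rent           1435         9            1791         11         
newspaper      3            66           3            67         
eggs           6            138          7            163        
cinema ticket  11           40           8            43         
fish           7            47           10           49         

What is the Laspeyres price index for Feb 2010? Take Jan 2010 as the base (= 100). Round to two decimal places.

Laspeyres price index uses base-period quantities as weights.
ΣP(Feb 2010)·Q(Jan 2010) = 2×240 + 1791×9 + 3×66 + 7×138 + 8×40 + 10×47 = 480 + 16119 + 198 + 966 + 320 + 470 = 18553
ΣP(Jan 2010)·Q(Jan 2010) = 2×240 + 1435×9 + 3×66 + 6×138 + 11×40 + 7×47 = 480 + 12915 + 198 + 828 + 440 + 329 = 15190
Index = 18553 / 15190 × 100 = 122.1396

122.14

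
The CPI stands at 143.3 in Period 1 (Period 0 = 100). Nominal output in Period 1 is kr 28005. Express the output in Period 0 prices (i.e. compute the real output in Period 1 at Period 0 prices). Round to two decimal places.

Real = Nominal ÷ (Index/100) = 28005 ÷ (143.3/100)
     = 28005 ÷ 1.433 = 19542.9170

19542.92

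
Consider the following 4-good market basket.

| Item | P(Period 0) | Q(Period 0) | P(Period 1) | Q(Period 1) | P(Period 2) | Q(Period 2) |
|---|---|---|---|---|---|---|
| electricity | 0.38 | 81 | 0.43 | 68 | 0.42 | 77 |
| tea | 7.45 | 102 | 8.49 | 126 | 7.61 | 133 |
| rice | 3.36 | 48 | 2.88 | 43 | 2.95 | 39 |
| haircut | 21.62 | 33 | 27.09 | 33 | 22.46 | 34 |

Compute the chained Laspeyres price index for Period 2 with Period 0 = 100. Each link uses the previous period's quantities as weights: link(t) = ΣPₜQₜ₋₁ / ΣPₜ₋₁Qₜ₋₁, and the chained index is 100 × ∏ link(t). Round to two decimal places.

101.74

Link Period 0→Period 1:
ΣP(Period 1)Q(Period 0) = 0.43×81 + 8.49×102 + 2.88×48 + 27.09×33 = 34.83 + 865.98 + 138.24 + 893.97 = 1933.02
ΣP(Period 0)Q(Period 0) = 0.38×81 + 7.45×102 + 3.36×48 + 21.62×33 = 30.78 + 759.9 + 161.28 + 713.46 = 1665.42
link = 1933.02/1665.42 = 1.160680
Link Period 1→Period 2:
ΣP(Period 2)Q(Period 1) = 0.42×68 + 7.61×126 + 2.95×43 + 22.46×33 = 28.56 + 958.86 + 126.85 + 741.18 = 1855.45
ΣP(Period 1)Q(Period 1) = 0.43×68 + 8.49×126 + 2.88×43 + 27.09×33 = 29.24 + 1069.74 + 123.84 + 893.97 = 2116.79
link = 1855.45/2116.79 = 0.876539
Chained index = 100 × 1.160680 × 0.876539 = 101.7382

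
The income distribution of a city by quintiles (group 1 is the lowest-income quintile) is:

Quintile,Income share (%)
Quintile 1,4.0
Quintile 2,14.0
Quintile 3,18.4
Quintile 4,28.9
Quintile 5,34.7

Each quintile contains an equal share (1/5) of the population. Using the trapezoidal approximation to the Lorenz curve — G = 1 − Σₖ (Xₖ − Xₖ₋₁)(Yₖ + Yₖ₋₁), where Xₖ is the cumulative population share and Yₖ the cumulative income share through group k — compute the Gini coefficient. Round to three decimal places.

0.305

Cumulative income shares Yₖ: 0.0400, 0.1800, 0.3640, 0.6530, 1.0000
Σ (Xₖ−Xₖ₋₁)(Yₖ+Yₖ₋₁) = (1/5)(0.0400+0.0000) + (1/5)(0.1800+0.0400) + (1/5)(0.3640+0.1800) + (1/5)(0.6530+0.3640) + (1/5)(1.0000+0.6530)
  = 0.0080 + 0.0440 + 0.1088 + 0.2034 + 0.3306 = 0.6948
G = 1 − 0.6948 = 0.3052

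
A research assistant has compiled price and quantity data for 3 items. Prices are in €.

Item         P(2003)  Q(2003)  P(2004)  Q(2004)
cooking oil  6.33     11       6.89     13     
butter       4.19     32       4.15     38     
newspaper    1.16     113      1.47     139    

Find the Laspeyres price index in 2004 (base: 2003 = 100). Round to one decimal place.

Laspeyres price index uses base-period quantities as weights.
ΣP(2004)·Q(2003) = 6.89×11 + 4.15×32 + 1.47×113 = 75.79 + 132.8 + 166.11 = 374.7
ΣP(2003)·Q(2003) = 6.33×11 + 4.19×32 + 1.16×113 = 69.63 + 134.08 + 131.08 = 334.79
Index = 374.7 / 334.79 × 100 = 111.9209

111.9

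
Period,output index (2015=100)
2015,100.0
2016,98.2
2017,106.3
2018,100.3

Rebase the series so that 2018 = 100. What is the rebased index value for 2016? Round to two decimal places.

Rebased(2016) = 98.2 / 100.3 × 100 = 97.9063

97.91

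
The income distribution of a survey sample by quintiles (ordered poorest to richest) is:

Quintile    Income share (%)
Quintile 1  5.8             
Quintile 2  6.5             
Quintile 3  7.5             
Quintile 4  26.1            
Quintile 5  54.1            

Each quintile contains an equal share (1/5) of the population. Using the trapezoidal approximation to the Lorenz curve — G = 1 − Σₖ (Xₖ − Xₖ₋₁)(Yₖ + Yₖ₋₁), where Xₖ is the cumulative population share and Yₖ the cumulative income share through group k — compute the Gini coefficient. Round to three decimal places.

Cumulative income shares Yₖ: 0.0580, 0.1230, 0.1980, 0.4590, 1.0000
Σ (Xₖ−Xₖ₋₁)(Yₖ+Yₖ₋₁) = (1/5)(0.0580+0.0000) + (1/5)(0.1230+0.0580) + (1/5)(0.1980+0.1230) + (1/5)(0.4590+0.1980) + (1/5)(1.0000+0.4590)
  = 0.0116 + 0.0362 + 0.0642 + 0.1314 + 0.2918 = 0.5352
G = 1 − 0.5352 = 0.4648

0.465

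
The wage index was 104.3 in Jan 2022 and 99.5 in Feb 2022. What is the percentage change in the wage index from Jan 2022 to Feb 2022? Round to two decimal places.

Change = (99.5 − 104.3) / 104.3 × 100
       = -4.8 / 104.3 × 100 = -4.6021%

-4.60%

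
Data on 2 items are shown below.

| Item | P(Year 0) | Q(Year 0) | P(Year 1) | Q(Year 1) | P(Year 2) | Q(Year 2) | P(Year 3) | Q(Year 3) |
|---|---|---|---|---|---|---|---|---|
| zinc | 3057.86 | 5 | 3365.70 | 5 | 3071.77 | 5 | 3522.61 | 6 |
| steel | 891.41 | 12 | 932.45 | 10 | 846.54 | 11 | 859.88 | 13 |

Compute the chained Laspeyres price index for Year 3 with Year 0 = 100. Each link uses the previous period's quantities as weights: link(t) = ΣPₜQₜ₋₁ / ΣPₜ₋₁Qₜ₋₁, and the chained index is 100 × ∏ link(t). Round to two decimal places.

Link Year 0→Year 1:
ΣP(Year 1)Q(Year 0) = 3365.70×5 + 932.45×12 = 16828.5 + 11189.4 = 28017.9
ΣP(Year 0)Q(Year 0) = 3057.86×5 + 891.41×12 = 15289.3 + 10696.92 = 25986.22
link = 28017.9/25986.22 = 1.078183
Link Year 1→Year 2:
ΣP(Year 2)Q(Year 1) = 3071.77×5 + 846.54×10 = 15358.85 + 8465.4 = 23824.25
ΣP(Year 1)Q(Year 1) = 3365.70×5 + 932.45×10 = 16828.5 + 9324.5 = 26153
link = 23824.25/26153 = 0.910957
Link Year 2→Year 3:
ΣP(Year 3)Q(Year 2) = 3522.61×5 + 859.88×11 = 17613.05 + 9458.68 = 27071.73
ΣP(Year 2)Q(Year 2) = 3071.77×5 + 846.54×11 = 15358.85 + 9311.94 = 24670.79
link = 27071.73/24670.79 = 1.097319
Chained index = 100 × 1.078183 × 0.910957 × 1.097319 = 107.7763

107.78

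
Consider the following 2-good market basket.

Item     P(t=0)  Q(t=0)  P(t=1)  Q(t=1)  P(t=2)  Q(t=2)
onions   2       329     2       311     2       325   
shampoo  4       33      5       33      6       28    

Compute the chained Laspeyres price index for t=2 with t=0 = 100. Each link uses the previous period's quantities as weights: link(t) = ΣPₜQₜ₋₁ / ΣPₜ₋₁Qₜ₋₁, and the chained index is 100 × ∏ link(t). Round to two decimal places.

108.55

Link t=0→t=1:
ΣP(t=1)Q(t=0) = 2×329 + 5×33 = 658 + 165 = 823
ΣP(t=0)Q(t=0) = 2×329 + 4×33 = 658 + 132 = 790
link = 823/790 = 1.041772
Link t=1→t=2:
ΣP(t=2)Q(t=1) = 2×311 + 6×33 = 622 + 198 = 820
ΣP(t=1)Q(t=1) = 2×311 + 5×33 = 622 + 165 = 787
link = 820/787 = 1.041931
Chained index = 100 × 1.041772 × 1.041931 = 108.5455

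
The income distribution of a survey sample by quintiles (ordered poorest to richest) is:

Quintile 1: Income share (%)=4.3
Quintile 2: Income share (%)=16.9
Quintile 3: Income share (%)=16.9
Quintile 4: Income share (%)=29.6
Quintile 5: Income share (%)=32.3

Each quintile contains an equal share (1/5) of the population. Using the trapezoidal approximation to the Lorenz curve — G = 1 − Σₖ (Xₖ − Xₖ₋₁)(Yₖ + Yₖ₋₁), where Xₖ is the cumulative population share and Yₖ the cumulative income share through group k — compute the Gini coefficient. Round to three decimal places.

0.275

Cumulative income shares Yₖ: 0.0430, 0.2120, 0.3810, 0.6770, 1.0000
Σ (Xₖ−Xₖ₋₁)(Yₖ+Yₖ₋₁) = (1/5)(0.0430+0.0000) + (1/5)(0.2120+0.0430) + (1/5)(0.3810+0.2120) + (1/5)(0.6770+0.3810) + (1/5)(1.0000+0.6770)
  = 0.0086 + 0.0510 + 0.1186 + 0.2116 + 0.3354 = 0.7252
G = 1 − 0.7252 = 0.2748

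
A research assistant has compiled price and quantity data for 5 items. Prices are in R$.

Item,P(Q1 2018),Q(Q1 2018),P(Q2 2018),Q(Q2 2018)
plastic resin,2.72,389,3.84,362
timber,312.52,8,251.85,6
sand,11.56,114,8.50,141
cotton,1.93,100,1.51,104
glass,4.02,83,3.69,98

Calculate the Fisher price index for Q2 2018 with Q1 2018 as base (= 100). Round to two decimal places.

91.09

Laspeyres component (base-period weights):
ΣP(Q2 2018)Q(Q1 2018) = 3.84×389 + 251.85×8 + 8.50×114 + 1.51×100 + 3.69×83 = 1493.76 + 2014.8 + 969 + 151 + 306.27 = 4934.83
ΣP(Q1 2018)Q(Q1 2018) = 2.72×389 + 312.52×8 + 11.56×114 + 1.93×100 + 4.02×83 = 1058.08 + 2500.16 + 1317.84 + 193 + 333.66 = 5402.74
L = 4934.83 / 5402.74 × 100 = 91.3394
Paasche component (current-period weights):
ΣP(Q2 2018)Q(Q2 2018) = 3.84×362 + 251.85×6 + 8.50×141 + 1.51×104 + 3.69×98 = 1390.08 + 1511.1 + 1198.5 + 157.04 + 361.62 = 4618.34
ΣP(Q1 2018)Q(Q2 2018) = 2.72×362 + 312.52×6 + 11.56×141 + 1.93×104 + 4.02×98 = 984.64 + 1875.12 + 1629.96 + 200.72 + 393.96 = 5084.4
P = 4618.34 / 5084.4 × 100 = 90.8335
Fisher = √(L × P) = √(91.3394 × 90.8335) = 91.0861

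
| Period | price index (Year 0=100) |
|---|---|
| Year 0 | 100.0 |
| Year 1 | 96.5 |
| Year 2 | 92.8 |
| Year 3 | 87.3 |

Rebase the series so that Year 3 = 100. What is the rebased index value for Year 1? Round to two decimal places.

110.54

Rebased(Year 1) = 96.5 / 87.3 × 100 = 110.5384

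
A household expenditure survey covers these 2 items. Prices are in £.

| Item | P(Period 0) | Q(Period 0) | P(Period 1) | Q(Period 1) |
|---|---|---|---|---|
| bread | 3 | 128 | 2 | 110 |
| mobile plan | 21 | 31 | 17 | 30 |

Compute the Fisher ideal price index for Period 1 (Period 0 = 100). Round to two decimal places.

75.85

Laspeyres component (base-period weights):
ΣP(Period 1)Q(Period 0) = 2×128 + 17×31 = 256 + 527 = 783
ΣP(Period 0)Q(Period 0) = 3×128 + 21×31 = 384 + 651 = 1035
L = 783 / 1035 × 100 = 75.6522
Paasche component (current-period weights):
ΣP(Period 1)Q(Period 1) = 2×110 + 17×30 = 220 + 510 = 730
ΣP(Period 0)Q(Period 1) = 3×110 + 21×30 = 330 + 630 = 960
P = 730 / 960 × 100 = 76.0417
Fisher = √(L × P) = √(75.6522 × 76.0417) = 75.8467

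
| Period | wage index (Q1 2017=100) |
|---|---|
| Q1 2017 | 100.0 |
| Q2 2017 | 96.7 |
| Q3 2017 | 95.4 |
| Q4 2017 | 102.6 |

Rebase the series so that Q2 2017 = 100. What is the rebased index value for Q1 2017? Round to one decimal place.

103.4

Rebased(Q1 2017) = 100.0 / 96.7 × 100 = 103.4126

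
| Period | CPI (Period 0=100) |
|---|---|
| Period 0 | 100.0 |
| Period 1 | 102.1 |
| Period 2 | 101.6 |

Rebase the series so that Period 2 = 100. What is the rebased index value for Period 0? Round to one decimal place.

98.4

Rebased(Period 0) = 100.0 / 101.6 × 100 = 98.4252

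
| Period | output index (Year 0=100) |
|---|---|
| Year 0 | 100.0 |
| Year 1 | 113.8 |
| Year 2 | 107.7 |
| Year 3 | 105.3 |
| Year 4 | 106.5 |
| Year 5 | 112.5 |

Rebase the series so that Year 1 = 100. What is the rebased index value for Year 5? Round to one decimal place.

Rebased(Year 5) = 112.5 / 113.8 × 100 = 98.8576

98.9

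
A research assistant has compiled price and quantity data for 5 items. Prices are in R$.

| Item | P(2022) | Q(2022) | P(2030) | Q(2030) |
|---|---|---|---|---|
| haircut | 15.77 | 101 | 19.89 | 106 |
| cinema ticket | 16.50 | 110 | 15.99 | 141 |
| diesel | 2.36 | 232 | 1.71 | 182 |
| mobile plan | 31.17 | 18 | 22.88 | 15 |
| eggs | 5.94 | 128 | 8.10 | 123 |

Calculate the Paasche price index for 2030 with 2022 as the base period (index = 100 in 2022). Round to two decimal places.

Paasche price index uses current-period quantities as weights.
ΣP(2030)·Q(2030) = 19.89×106 + 15.99×141 + 1.71×182 + 22.88×15 + 8.10×123 = 2108.34 + 2254.59 + 311.22 + 343.2 + 996.3 = 6013.65
ΣP(2022)·Q(2030) = 15.77×106 + 16.50×141 + 2.36×182 + 31.17×15 + 5.94×123 = 1671.62 + 2326.5 + 429.52 + 467.55 + 730.62 = 5625.81
Index = 6013.65 / 5625.81 × 100 = 106.8939

106.89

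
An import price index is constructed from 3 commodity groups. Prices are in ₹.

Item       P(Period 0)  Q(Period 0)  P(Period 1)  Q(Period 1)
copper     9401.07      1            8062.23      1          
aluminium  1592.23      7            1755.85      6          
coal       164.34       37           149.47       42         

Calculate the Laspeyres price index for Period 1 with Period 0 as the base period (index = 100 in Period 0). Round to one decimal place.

Laspeyres price index uses base-period quantities as weights.
ΣP(Period 1)·Q(Period 0) = 8062.23×1 + 1755.85×7 + 149.47×37 = 8062.23 + 12290.95 + 5530.39 = 25883.57
ΣP(Period 0)·Q(Period 0) = 9401.07×1 + 1592.23×7 + 164.34×37 = 9401.07 + 11145.61 + 6080.58 = 26627.26
Index = 25883.57 / 26627.26 × 100 = 97.2070

97.2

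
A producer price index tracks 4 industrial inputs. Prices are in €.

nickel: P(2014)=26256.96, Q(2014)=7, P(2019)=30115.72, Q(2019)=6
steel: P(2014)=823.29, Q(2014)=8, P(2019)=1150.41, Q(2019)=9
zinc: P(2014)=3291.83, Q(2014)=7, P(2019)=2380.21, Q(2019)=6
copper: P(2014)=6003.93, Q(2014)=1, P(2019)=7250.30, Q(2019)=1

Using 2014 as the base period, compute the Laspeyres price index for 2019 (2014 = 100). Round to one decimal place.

111.2

Laspeyres price index uses base-period quantities as weights.
ΣP(2019)·Q(2014) = 30115.72×7 + 1150.41×8 + 2380.21×7 + 7250.30×1 = 210810.04 + 9203.28 + 16661.47 + 7250.3 = 243925.09
ΣP(2014)·Q(2014) = 26256.96×7 + 823.29×8 + 3291.83×7 + 6003.93×1 = 183798.72 + 6586.32 + 23042.81 + 6003.93 = 219431.78
Index = 243925.09 / 219431.78 × 100 = 111.1622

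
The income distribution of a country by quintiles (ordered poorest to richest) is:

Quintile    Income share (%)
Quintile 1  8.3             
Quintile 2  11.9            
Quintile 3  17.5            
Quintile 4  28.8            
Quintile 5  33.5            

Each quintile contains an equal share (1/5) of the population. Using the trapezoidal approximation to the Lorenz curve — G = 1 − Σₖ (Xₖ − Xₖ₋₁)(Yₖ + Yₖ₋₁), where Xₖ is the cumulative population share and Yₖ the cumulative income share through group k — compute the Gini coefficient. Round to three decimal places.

Cumulative income shares Yₖ: 0.0830, 0.2020, 0.3770, 0.6650, 1.0000
Σ (Xₖ−Xₖ₋₁)(Yₖ+Yₖ₋₁) = (1/5)(0.0830+0.0000) + (1/5)(0.2020+0.0830) + (1/5)(0.3770+0.2020) + (1/5)(0.6650+0.3770) + (1/5)(1.0000+0.6650)
  = 0.0166 + 0.0570 + 0.1158 + 0.2084 + 0.3330 = 0.7308
G = 1 − 0.7308 = 0.2692

0.269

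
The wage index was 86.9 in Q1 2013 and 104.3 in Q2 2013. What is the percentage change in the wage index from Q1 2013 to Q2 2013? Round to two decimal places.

20.02%

Change = (104.3 − 86.9) / 86.9 × 100
       = 17.4 / 86.9 × 100 = 20.0230%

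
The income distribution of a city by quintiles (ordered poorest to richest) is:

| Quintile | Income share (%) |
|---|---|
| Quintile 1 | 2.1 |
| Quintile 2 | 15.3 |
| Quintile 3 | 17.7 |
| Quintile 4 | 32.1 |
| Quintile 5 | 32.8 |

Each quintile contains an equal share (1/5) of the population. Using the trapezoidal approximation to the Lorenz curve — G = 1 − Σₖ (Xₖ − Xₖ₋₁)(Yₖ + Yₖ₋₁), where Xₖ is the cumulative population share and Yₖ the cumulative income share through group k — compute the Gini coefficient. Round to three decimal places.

Cumulative income shares Yₖ: 0.0210, 0.1740, 0.3510, 0.6720, 1.0000
Σ (Xₖ−Xₖ₋₁)(Yₖ+Yₖ₋₁) = (1/5)(0.0210+0.0000) + (1/5)(0.1740+0.0210) + (1/5)(0.3510+0.1740) + (1/5)(0.6720+0.3510) + (1/5)(1.0000+0.6720)
  = 0.0042 + 0.0390 + 0.1050 + 0.2046 + 0.3344 = 0.6872
G = 1 − 0.6872 = 0.3128

0.313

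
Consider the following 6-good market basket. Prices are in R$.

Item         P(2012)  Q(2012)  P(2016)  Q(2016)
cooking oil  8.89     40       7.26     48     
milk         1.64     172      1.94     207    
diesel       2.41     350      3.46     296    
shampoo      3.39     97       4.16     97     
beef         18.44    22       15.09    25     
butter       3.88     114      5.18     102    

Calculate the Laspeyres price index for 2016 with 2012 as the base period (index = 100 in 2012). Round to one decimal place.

118.9

Laspeyres price index uses base-period quantities as weights.
ΣP(2016)·Q(2012) = 7.26×40 + 1.94×172 + 3.46×350 + 4.16×97 + 15.09×22 + 5.18×114 = 290.4 + 333.68 + 1211 + 403.52 + 331.98 + 590.52 = 3161.1
ΣP(2012)·Q(2012) = 8.89×40 + 1.64×172 + 2.41×350 + 3.39×97 + 18.44×22 + 3.88×114 = 355.6 + 282.08 + 843.5 + 328.83 + 405.68 + 442.32 = 2658.01
Index = 3161.1 / 2658.01 × 100 = 118.9273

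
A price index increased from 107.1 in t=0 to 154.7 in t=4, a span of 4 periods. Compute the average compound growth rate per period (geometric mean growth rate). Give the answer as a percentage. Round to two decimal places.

9.63%

Growth factor = (154.7/107.1)^(1/4) = (1.444444)^(1/4) = 1.096289
Growth rate = 1.096289 − 1 = 0.096289 = 9.6289%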